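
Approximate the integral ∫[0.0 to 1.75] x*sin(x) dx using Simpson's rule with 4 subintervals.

f(x) = x*sin(x)
a = 0.0, b = 1.75, n = 4
h = (b - a)/n = 0.437500

Simpson's rule: (h/3)[f(x₀) + 4f(x₁) + 2f(x₂) + ... + f(xₙ)]

x_0 = 0.0000, f(x_0) = 0.000000, coefficient = 1
x_1 = 0.4375, f(x_1) = 0.185358, coefficient = 4
x_2 = 0.8750, f(x_2) = 0.671601, coefficient = 2
x_3 = 1.3125, f(x_3) = 1.268960, coefficient = 4
x_4 = 1.7500, f(x_4) = 1.721975, coefficient = 1

I ≈ (0.437500/3) × 8.882449 = 1.295357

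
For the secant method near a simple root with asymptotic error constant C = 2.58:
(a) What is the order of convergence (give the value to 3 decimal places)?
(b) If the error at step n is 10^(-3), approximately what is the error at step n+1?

(a) Secant method has superlinear convergence with order φ = (1+√5)/2 ≈ 1.618.
    This means |e_{n+1}| ≈ C|e_n|^1.618.

(b) With |e_n| = 10^(-3) and C = 2.58:
    |e_{n+1}| ≈ 2.58 × (10^(-3))^1.618 = 2.58 × 10^(-4.85)

(a) ≈ 1.618 (golden ratio); (b) |e_{n+1}| ≈ 3.610e-05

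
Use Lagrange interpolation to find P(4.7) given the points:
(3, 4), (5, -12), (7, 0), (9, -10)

Lagrange interpolation formula:
P(x) = Σ yᵢ × Lᵢ(x)
where Lᵢ(x) = Π_{j≠i} (x - xⱼ)/(xᵢ - xⱼ)

L_0(4.7) = (4.7 - 5)/(3 - 5) × (4.7 - 7)/(3 - 7) × (4.7 - 9)/(3 - 9) = 0.061812
L_1(4.7) = (4.7 - 3)/(5 - 3) × (4.7 - 7)/(5 - 7) × (4.7 - 9)/(5 - 9) = 1.050812
L_2(4.7) = (4.7 - 3)/(7 - 3) × (4.7 - 5)/(7 - 5) × (4.7 - 9)/(7 - 9) = -0.137062
L_3(4.7) = (4.7 - 3)/(9 - 3) × (4.7 - 5)/(9 - 5) × (4.7 - 7)/(9 - 7) = 0.024437

P(4.7) = 4×L_0(4.7) + (-12)×L_1(4.7) + 0×L_2(4.7) + (-10)×L_3(4.7)
P(4.7) = -12.606875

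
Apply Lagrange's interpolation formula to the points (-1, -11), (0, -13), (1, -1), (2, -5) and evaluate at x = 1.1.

Lagrange interpolation formula:
P(x) = Σ yᵢ × Lᵢ(x)
where Lᵢ(x) = Π_{j≠i} (x - xⱼ)/(xᵢ - xⱼ)

L_0(1.1) = (1.1 - 0)/(-1 - 0) × (1.1 - 1)/(-1 - 1) × (1.1 - 2)/(-1 - 2) = 0.016500
L_1(1.1) = (1.1 - (-1))/(0 - (-1)) × (1.1 - 1)/(0 - 1) × (1.1 - 2)/(0 - 2) = -0.094500
L_2(1.1) = (1.1 - (-1))/(1 - (-1)) × (1.1 - 0)/(1 - 0) × (1.1 - 2)/(1 - 2) = 1.039500
L_3(1.1) = (1.1 - (-1))/(2 - (-1)) × (1.1 - 0)/(2 - 0) × (1.1 - 1)/(2 - 1) = 0.038500

P(1.1) = (-11)×L_0(1.1) + (-13)×L_1(1.1) + (-1)×L_2(1.1) + (-5)×L_3(1.1)
P(1.1) = -0.185000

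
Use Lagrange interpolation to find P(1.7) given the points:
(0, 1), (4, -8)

Lagrange interpolation formula:
P(x) = Σ yᵢ × Lᵢ(x)
where Lᵢ(x) = Π_{j≠i} (x - xⱼ)/(xᵢ - xⱼ)

L_0(1.7) = (1.7 - 4)/(0 - 4) = 0.575000
L_1(1.7) = (1.7 - 0)/(4 - 0) = 0.425000

P(1.7) = 1×L_0(1.7) + (-8)×L_1(1.7)
P(1.7) = -2.825000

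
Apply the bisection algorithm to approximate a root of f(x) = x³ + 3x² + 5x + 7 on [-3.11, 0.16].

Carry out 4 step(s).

f(x) = x³ + 3x² + 5x + 7
Initial interval: [-3.11, 0.16]

Iteration 1:
  c_1 = (-3.110000 + 0.160000)/2 = -1.475000
  f(c_1) = f(-1.475000) = 2.942828
  f(a) × f(c) < 0, new interval: [-3.110000, -1.475000]
Iteration 2:
  c_2 = (-3.110000 + (-1.475000))/2 = -2.292500
  f(c_2) = f(-2.292500) = -0.744194
  f(a) × f(c) ≥ 0, new interval: [-2.292500, -1.475000]
Iteration 3:
  c_3 = (-2.292500 + (-1.475000))/2 = -1.883750
  f(c_3) = f(-1.883750) = 1.542279
  f(a) × f(c) < 0, new interval: [-2.292500, -1.883750]
Iteration 4:
  c_4 = (-2.292500 + (-1.883750))/2 = -2.088125
  f(c_4) = f(-2.088125) = 0.535393
  f(a) × f(c) < 0, new interval: [-2.292500, -2.088125]

After 4 iteration(s), the approximation is c_4 = -2.088125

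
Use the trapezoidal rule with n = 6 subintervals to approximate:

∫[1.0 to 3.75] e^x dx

f(x) = e^x
a = 1.0, b = 3.75, n = 6
h = (b - a)/n = 0.458333

Trapezoidal rule: (h/2)[f(x₀) + 2f(x₁) + 2f(x₂) + ... + f(xₙ)]

x_0 = 1.0000, f(x_0) = 2.718282, coefficient = 1
x_1 = 1.4583, f(x_1) = 4.298789, coefficient = 2
x_2 = 1.9167, f(x_2) = 6.798260, coefficient = 2
x_3 = 2.3750, f(x_3) = 10.751013, coefficient = 2
x_4 = 2.8333, f(x_4) = 17.002040, coefficient = 2
x_5 = 3.2917, f(x_5) = 26.887639, coefficient = 2
x_6 = 3.7500, f(x_6) = 42.521082, coefficient = 1

I ≈ (0.458333/2) × 176.714846 = 40.497152
Exact value: 39.802800
Error: 0.694352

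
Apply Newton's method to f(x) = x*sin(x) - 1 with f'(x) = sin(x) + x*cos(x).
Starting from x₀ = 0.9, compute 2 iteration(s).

f(x) = x*sin(x) - 1
f'(x) = sin(x) + x*cos(x)
x₀ = 0.9

Newton-Raphson formula: x_{n+1} = x_n - f(x_n)/f'(x_n)

Iteration 1:
  f(0.900000) = -0.295006
  f'(0.900000) = 1.342776
  x_1 = 0.900000 - (-0.295006)/1.342776 = 1.119698
Iteration 2:
  f(1.119698) = 0.007694
  f'(1.119698) = 1.388106
  x_2 = 1.119698 - 0.007694/1.388106 = 1.114156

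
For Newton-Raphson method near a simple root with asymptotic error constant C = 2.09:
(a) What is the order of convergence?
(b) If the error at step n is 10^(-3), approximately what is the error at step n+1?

(a) Newton-Raphson has quadratic (order 2) convergence near simple roots.
    This means |e_{n+1}| ≈ C|e_n|².

(b) With |e_n| = 10^(-3) and C = 2.09:
    |e_{n+1}| ≈ 2.09 × (10^(-3))² = 2.09 × 10^(-6)

(a) 2 (quadratic); (b) |e_{n+1}| ≈ 2.090e-06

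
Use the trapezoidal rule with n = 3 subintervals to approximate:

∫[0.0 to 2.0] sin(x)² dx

f(x) = sin(x)²
a = 0.0, b = 2.0, n = 3
h = (b - a)/n = 0.666667

Trapezoidal rule: (h/2)[f(x₀) + 2f(x₁) + 2f(x₂) + ... + f(xₙ)]

x_0 = 0.0000, f(x_0) = 0.000000, coefficient = 1
x_1 = 0.6667, f(x_1) = 0.382381, coefficient = 2
x_2 = 1.3333, f(x_2) = 0.944663, coefficient = 2
x_3 = 2.0000, f(x_3) = 0.826822, coefficient = 1

I ≈ (0.666667/2) × 3.480911 = 1.160304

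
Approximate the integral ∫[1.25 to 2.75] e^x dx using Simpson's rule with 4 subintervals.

f(x) = e^x
a = 1.25, b = 2.75, n = 4
h = (b - a)/n = 0.375000

Simpson's rule: (h/3)[f(x₀) + 4f(x₁) + 2f(x₂) + ... + f(xₙ)]

x_0 = 1.2500, f(x_0) = 3.490343, coefficient = 1
x_1 = 1.6250, f(x_1) = 5.078419, coefficient = 4
x_2 = 2.0000, f(x_2) = 7.389056, coefficient = 2
x_3 = 2.3750, f(x_3) = 10.751013, coefficient = 4
x_4 = 2.7500, f(x_4) = 15.642632, coefficient = 1

I ≈ (0.375000/3) × 97.228816 = 12.153602
Exact value: 12.152289
Error: 0.001313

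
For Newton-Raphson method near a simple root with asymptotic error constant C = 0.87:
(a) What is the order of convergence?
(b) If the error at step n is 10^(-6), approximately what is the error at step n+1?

(a) Newton-Raphson has quadratic (order 2) convergence near simple roots.
    This means |e_{n+1}| ≈ C|e_n|².

(b) With |e_n| = 10^(-6) and C = 0.87:
    |e_{n+1}| ≈ 0.87 × (10^(-6))² = 0.87 × 10^(-12)

(a) 2 (quadratic); (b) |e_{n+1}| ≈ 8.700e-13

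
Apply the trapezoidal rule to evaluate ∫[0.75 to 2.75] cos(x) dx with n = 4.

f(x) = cos(x)
a = 0.75, b = 2.75, n = 4
h = (b - a)/n = 0.500000

Trapezoidal rule: (h/2)[f(x₀) + 2f(x₁) + 2f(x₂) + ... + f(xₙ)]

x_0 = 0.7500, f(x_0) = 0.731689, coefficient = 1
x_1 = 1.2500, f(x_1) = 0.315322, coefficient = 2
x_2 = 1.7500, f(x_2) = -0.178246, coefficient = 2
x_3 = 2.2500, f(x_3) = -0.628174, coefficient = 2
x_4 = 2.7500, f(x_4) = -0.924302, coefficient = 1

I ≈ (0.500000/2) × -1.174808 = -0.293702
Exact value: -0.299978
Error: 0.006276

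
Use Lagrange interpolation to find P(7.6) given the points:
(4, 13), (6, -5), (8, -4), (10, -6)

Lagrange interpolation formula:
P(x) = Σ yᵢ × Lᵢ(x)
where Lᵢ(x) = Π_{j≠i} (x - xⱼ)/(xᵢ - xⱼ)

L_0(7.6) = (7.6 - 6)/(4 - 6) × (7.6 - 8)/(4 - 8) × (7.6 - 10)/(4 - 10) = -0.032000
L_1(7.6) = (7.6 - 4)/(6 - 4) × (7.6 - 8)/(6 - 8) × (7.6 - 10)/(6 - 10) = 0.216000
L_2(7.6) = (7.6 - 4)/(8 - 4) × (7.6 - 6)/(8 - 6) × (7.6 - 10)/(8 - 10) = 0.864000
L_3(7.6) = (7.6 - 4)/(10 - 4) × (7.6 - 6)/(10 - 6) × (7.6 - 8)/(10 - 8) = -0.048000

P(7.6) = 13×L_0(7.6) + (-5)×L_1(7.6) + (-4)×L_2(7.6) + (-6)×L_3(7.6)
P(7.6) = -4.664000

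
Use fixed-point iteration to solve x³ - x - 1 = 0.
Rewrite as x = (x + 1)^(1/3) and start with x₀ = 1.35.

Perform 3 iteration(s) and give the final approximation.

Equation: x³ - x - 1 = 0
Fixed-point form: x = (x + 1)^(1/3)
x₀ = 1.35

x_1 = g(1.350000) = 1.329503
x_2 = g(1.329503) = 1.325626
x_3 = g(1.325626) = 1.324890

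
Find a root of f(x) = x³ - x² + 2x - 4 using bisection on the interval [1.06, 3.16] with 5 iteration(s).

f(x) = x³ - x² + 2x - 4
Initial interval: [1.06, 3.16]

Iteration 1:
  c_1 = (1.060000 + 3.160000)/2 = 2.110000
  f(c_1) = f(2.110000) = 5.161831
  f(a) × f(c) < 0, new interval: [1.060000, 2.110000]
Iteration 2:
  c_2 = (1.060000 + 2.110000)/2 = 1.585000
  f(c_2) = f(1.585000) = 0.639652
  f(a) × f(c) < 0, new interval: [1.060000, 1.585000]
Iteration 3:
  c_3 = (1.060000 + 1.585000)/2 = 1.322500
  f(c_3) = f(1.322500) = -0.790945
  f(a) × f(c) ≥ 0, new interval: [1.322500, 1.585000]
Iteration 4:
  c_4 = (1.322500 + 1.585000)/2 = 1.453750
  f(c_4) = f(1.453750) = -0.133550
  f(a) × f(c) ≥ 0, new interval: [1.453750, 1.585000]
Iteration 5:
  c_5 = (1.453750 + 1.585000)/2 = 1.519375
  f(c_5) = f(1.519375) = 0.237727
  f(a) × f(c) < 0, new interval: [1.453750, 1.519375]

After 5 iteration(s), the approximation is c_5 = 1.519375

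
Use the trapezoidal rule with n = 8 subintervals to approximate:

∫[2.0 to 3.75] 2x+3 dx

f(x) = 2x+3
a = 2.0, b = 3.75, n = 8
h = (b - a)/n = 0.218750

Trapezoidal rule: (h/2)[f(x₀) + 2f(x₁) + 2f(x₂) + ... + f(xₙ)]

x_0 = 2.0000, f(x_0) = 7.000000, coefficient = 1
x_1 = 2.2188, f(x_1) = 7.437500, coefficient = 2
x_2 = 2.4375, f(x_2) = 7.875000, coefficient = 2
x_3 = 2.6562, f(x_3) = 8.312500, coefficient = 2
x_4 = 2.8750, f(x_4) = 8.750000, coefficient = 2
x_5 = 3.0938, f(x_5) = 9.187500, coefficient = 2
x_6 = 3.3125, f(x_6) = 9.625000, coefficient = 2
x_7 = 3.5312, f(x_7) = 10.062500, coefficient = 2
x_8 = 3.7500, f(x_8) = 10.500000, coefficient = 1

I ≈ (0.218750/2) × 140.000000 = 15.312500
Exact value: 15.312500
Error: 0.000000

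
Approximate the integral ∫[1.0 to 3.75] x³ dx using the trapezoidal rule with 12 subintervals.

f(x) = x³
a = 1.0, b = 3.75, n = 12
h = (b - a)/n = 0.229167

Trapezoidal rule: (h/2)[f(x₀) + 2f(x₁) + 2f(x₂) + ... + f(xₙ)]

x_0 = 1.0000, f(x_0) = 1.000000, coefficient = 1
x_1 = 1.2292, f(x_1) = 1.857087, coefficient = 2
x_2 = 1.4583, f(x_2) = 3.101490, coefficient = 2
x_3 = 1.6875, f(x_3) = 4.805420, coefficient = 2
x_4 = 1.9167, f(x_4) = 7.041088, coefficient = 2
x_5 = 2.1458, f(x_5) = 9.880706, coefficient = 2
x_6 = 2.3750, f(x_6) = 13.396484, coefficient = 2
x_7 = 2.6042, f(x_7) = 17.660635, coefficient = 2
x_8 = 2.8333, f(x_8) = 22.745370, coefficient = 2
x_9 = 3.0625, f(x_9) = 28.722900, coefficient = 2
x_10 = 3.2917, f(x_10) = 35.665437, coefficient = 2
x_11 = 3.5208, f(x_11) = 43.645191, coefficient = 2
x_12 = 3.7500, f(x_12) = 52.734375, coefficient = 1

I ≈ (0.229167/2) × 430.777995 = 49.359979
Exact value: 49.188477
Error: 0.171502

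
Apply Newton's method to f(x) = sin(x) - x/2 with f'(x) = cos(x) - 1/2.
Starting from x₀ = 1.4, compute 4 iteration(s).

f(x) = sin(x) - x/2
f'(x) = cos(x) - 1/2
x₀ = 1.4

Newton-Raphson formula: x_{n+1} = x_n - f(x_n)/f'(x_n)

Iteration 1:
  f(1.400000) = 0.285450
  f'(1.400000) = -0.330033
  x_1 = 1.400000 - 0.285450/(-0.330033) = 2.264913
Iteration 2:
  f(2.264913) = -0.363838
  f'(2.264913) = -1.139707
  x_2 = 2.264913 - (-0.363838)/(-1.139707) = 1.945675
Iteration 3:
  f(1.945675) = -0.042286
  f'(1.945675) = -0.866160
  x_3 = 1.945675 - (-0.042286)/(-0.866160) = 1.896856
Iteration 4:
  f(1.896856) = -0.001116
  f'(1.896856) = -0.820312
  x_4 = 1.896856 - (-0.001116)/(-0.820312) = 1.895495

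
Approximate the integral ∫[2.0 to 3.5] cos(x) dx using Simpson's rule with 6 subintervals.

f(x) = cos(x)
a = 2.0, b = 3.5, n = 6
h = (b - a)/n = 0.250000

Simpson's rule: (h/3)[f(x₀) + 4f(x₁) + 2f(x₂) + ... + f(xₙ)]

x_0 = 2.0000, f(x_0) = -0.416147, coefficient = 1
x_1 = 2.2500, f(x_1) = -0.628174, coefficient = 4
x_2 = 2.5000, f(x_2) = -0.801144, coefficient = 2
x_3 = 2.7500, f(x_3) = -0.924302, coefficient = 4
x_4 = 3.0000, f(x_4) = -0.989992, coefficient = 2
x_5 = 3.2500, f(x_5) = -0.994130, coefficient = 4
x_6 = 3.5000, f(x_6) = -0.936457, coefficient = 1

I ≈ (0.250000/3) × -15.121298 = -1.260108
Exact value: -1.260081
Error: 0.000028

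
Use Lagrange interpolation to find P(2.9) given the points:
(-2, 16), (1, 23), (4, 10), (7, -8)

Lagrange interpolation formula:
P(x) = Σ yᵢ × Lᵢ(x)
where Lᵢ(x) = Π_{j≠i} (x - xⱼ)/(xᵢ - xⱼ)

L_0(2.9) = (2.9 - 1)/(-2 - 1) × (2.9 - 4)/(-2 - 4) × (2.9 - 7)/(-2 - 7) = -0.052895
L_1(2.9) = (2.9 - (-2))/(1 - (-2)) × (2.9 - 4)/(1 - 4) × (2.9 - 7)/(1 - 7) = 0.409241
L_2(2.9) = (2.9 - (-2))/(4 - (-2)) × (2.9 - 1)/(4 - 1) × (2.9 - 7)/(4 - 7) = 0.706870
L_3(2.9) = (2.9 - (-2))/(7 - (-2)) × (2.9 - 1)/(7 - 1) × (2.9 - 4)/(7 - 4) = -0.063216

P(2.9) = 16×L_0(2.9) + 23×L_1(2.9) + 10×L_2(2.9) + (-8)×L_3(2.9)
P(2.9) = 16.140648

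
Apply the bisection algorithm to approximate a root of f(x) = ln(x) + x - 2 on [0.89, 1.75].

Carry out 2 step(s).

f(x) = ln(x) + x - 2
Initial interval: [0.89, 1.75]

Iteration 1:
  c_1 = (0.890000 + 1.750000)/2 = 1.320000
  f(c_1) = f(1.320000) = -0.402368
  f(a) × f(c) ≥ 0, new interval: [1.320000, 1.750000]
Iteration 2:
  c_2 = (1.320000 + 1.750000)/2 = 1.535000
  f(c_2) = f(1.535000) = -0.036470
  f(a) × f(c) ≥ 0, new interval: [1.535000, 1.750000]

After 2 iteration(s), the approximation is c_2 = 1.535000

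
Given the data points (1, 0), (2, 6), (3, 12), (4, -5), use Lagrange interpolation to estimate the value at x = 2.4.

Lagrange interpolation formula:
P(x) = Σ yᵢ × Lᵢ(x)
where Lᵢ(x) = Π_{j≠i} (x - xⱼ)/(xᵢ - xⱼ)

L_0(2.4) = (2.4 - 2)/(1 - 2) × (2.4 - 3)/(1 - 3) × (2.4 - 4)/(1 - 4) = -0.064000
L_1(2.4) = (2.4 - 1)/(2 - 1) × (2.4 - 3)/(2 - 3) × (2.4 - 4)/(2 - 4) = 0.672000
L_2(2.4) = (2.4 - 1)/(3 - 1) × (2.4 - 2)/(3 - 2) × (2.4 - 4)/(3 - 4) = 0.448000
L_3(2.4) = (2.4 - 1)/(4 - 1) × (2.4 - 2)/(4 - 2) × (2.4 - 3)/(4 - 3) = -0.056000

P(2.4) = 0×L_0(2.4) + 6×L_1(2.4) + 12×L_2(2.4) + (-5)×L_3(2.4)
P(2.4) = 9.688000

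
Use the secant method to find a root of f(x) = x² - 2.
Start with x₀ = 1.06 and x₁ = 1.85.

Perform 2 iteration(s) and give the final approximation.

f(x) = x² - 2
x₀ = 1.06, x₁ = 1.85

Secant formula: x_{n+1} = x_n - f(x_n)(x_n - x_{n-1})/(f(x_n) - f(x_{n-1}))

Iteration 1:
  f(1.060000) = -0.876400
  f(1.850000) = 1.422500
  x_2 = 1.850000 - 1.422500×(1.850000 - 1.060000)/(1.422500 - (-0.876400))
       = 1.361168
Iteration 2:
  f(1.850000) = 1.422500
  f(1.361168) = -0.147221
  x_3 = 1.361168 - (-0.147221)×(1.361168 - 1.850000)/(-0.147221 - 1.422500)
       = 1.407015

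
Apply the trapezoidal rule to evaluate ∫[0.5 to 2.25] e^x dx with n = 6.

f(x) = e^x
a = 0.5, b = 2.25, n = 6
h = (b - a)/n = 0.291667

Trapezoidal rule: (h/2)[f(x₀) + 2f(x₁) + 2f(x₂) + ... + f(xₙ)]

x_0 = 0.5000, f(x_0) = 1.648721, coefficient = 1
x_1 = 0.7917, f(x_1) = 2.207072, coefficient = 2
x_2 = 1.0833, f(x_2) = 2.954512, coefficient = 2
x_3 = 1.3750, f(x_3) = 3.955077, coefficient = 2
x_4 = 1.6667, f(x_4) = 5.294490, coefficient = 2
x_5 = 1.9583, f(x_5) = 7.087505, coefficient = 2
x_6 = 2.2500, f(x_6) = 9.487736, coefficient = 1

I ≈ (0.291667/2) × 54.133767 = 7.894508
Exact value: 7.839015
Error: 0.055493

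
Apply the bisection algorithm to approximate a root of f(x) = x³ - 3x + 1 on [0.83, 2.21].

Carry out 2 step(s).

f(x) = x³ - 3x + 1
Initial interval: [0.83, 2.21]

Iteration 1:
  c_1 = (0.830000 + 2.210000)/2 = 1.520000
  f(c_1) = f(1.520000) = -0.048192
  f(a) × f(c) ≥ 0, new interval: [1.520000, 2.210000]
Iteration 2:
  c_2 = (1.520000 + 2.210000)/2 = 1.865000
  f(c_2) = f(1.865000) = 1.891890
  f(a) × f(c) < 0, new interval: [1.520000, 1.865000]

After 2 iteration(s), the approximation is c_2 = 1.865000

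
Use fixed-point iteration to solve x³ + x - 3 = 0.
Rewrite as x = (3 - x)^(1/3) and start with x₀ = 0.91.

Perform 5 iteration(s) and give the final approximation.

Equation: x³ + x - 3 = 0
Fixed-point form: x = (3 - x)^(1/3)
x₀ = 0.91

x_1 = g(0.910000) = 1.278543
x_2 = g(1.278543) = 1.198483
x_3 = g(1.198483) = 1.216782
x_4 = g(1.216782) = 1.212648
x_5 = g(1.212648) = 1.213584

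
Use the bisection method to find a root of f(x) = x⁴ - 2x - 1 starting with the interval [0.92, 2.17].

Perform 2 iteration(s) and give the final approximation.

f(x) = x⁴ - 2x - 1
Initial interval: [0.92, 2.17]

Iteration 1:
  c_1 = (0.920000 + 2.170000)/2 = 1.545000
  f(c_1) = f(1.545000) = 1.607888
  f(a) × f(c) < 0, new interval: [0.920000, 1.545000]
Iteration 2:
  c_2 = (0.920000 + 1.545000)/2 = 1.232500
  f(c_2) = f(1.232500) = -1.157468
  f(a) × f(c) ≥ 0, new interval: [1.232500, 1.545000]

After 2 iteration(s), the approximation is c_2 = 1.232500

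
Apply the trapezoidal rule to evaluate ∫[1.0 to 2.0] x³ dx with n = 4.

f(x) = x³
a = 1.0, b = 2.0, n = 4
h = (b - a)/n = 0.250000

Trapezoidal rule: (h/2)[f(x₀) + 2f(x₁) + 2f(x₂) + ... + f(xₙ)]

x_0 = 1.0000, f(x_0) = 1.000000, coefficient = 1
x_1 = 1.2500, f(x_1) = 1.953125, coefficient = 2
x_2 = 1.5000, f(x_2) = 3.375000, coefficient = 2
x_3 = 1.7500, f(x_3) = 5.359375, coefficient = 2
x_4 = 2.0000, f(x_4) = 8.000000, coefficient = 1

I ≈ (0.250000/2) × 30.375000 = 3.796875
Exact value: 3.750000
Error: 0.046875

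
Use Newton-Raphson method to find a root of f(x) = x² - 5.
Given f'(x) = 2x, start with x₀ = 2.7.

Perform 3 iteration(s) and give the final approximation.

f(x) = x² - 5
f'(x) = 2x
x₀ = 2.7

Newton-Raphson formula: x_{n+1} = x_n - f(x_n)/f'(x_n)

Iteration 1:
  f(2.700000) = 2.290000
  f'(2.700000) = 5.400000
  x_1 = 2.700000 - 2.290000/5.400000 = 2.275926
Iteration 2:
  f(2.275926) = 0.179839
  f'(2.275926) = 4.551852
  x_2 = 2.275926 - 0.179839/4.551852 = 2.236417
Iteration 3:
  f(2.236417) = 0.001561
  f'(2.236417) = 4.472834
  x_3 = 2.236417 - 0.001561/4.472834 = 2.236068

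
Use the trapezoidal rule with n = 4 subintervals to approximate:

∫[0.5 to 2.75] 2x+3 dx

f(x) = 2x+3
a = 0.5, b = 2.75, n = 4
h = (b - a)/n = 0.562500

Trapezoidal rule: (h/2)[f(x₀) + 2f(x₁) + 2f(x₂) + ... + f(xₙ)]

x_0 = 0.5000, f(x_0) = 4.000000, coefficient = 1
x_1 = 1.0625, f(x_1) = 5.125000, coefficient = 2
x_2 = 1.6250, f(x_2) = 6.250000, coefficient = 2
x_3 = 2.1875, f(x_3) = 7.375000, coefficient = 2
x_4 = 2.7500, f(x_4) = 8.500000, coefficient = 1

I ≈ (0.562500/2) × 50.000000 = 14.062500
Exact value: 14.062500
Error: 0.000000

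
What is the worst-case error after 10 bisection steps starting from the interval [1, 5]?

Bisection error bound: |error| ≤ (b-a)/2^n
|error| ≤ (5 - 1)/2^10 = 4/2^10
|error| ≤ 0.0039062500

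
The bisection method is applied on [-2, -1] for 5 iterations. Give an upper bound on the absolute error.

Bisection error bound: |error| ≤ (b-a)/2^n
|error| ≤ (-1 - (-2))/2^5 = 1/2^5
|error| ≤ 0.0312500000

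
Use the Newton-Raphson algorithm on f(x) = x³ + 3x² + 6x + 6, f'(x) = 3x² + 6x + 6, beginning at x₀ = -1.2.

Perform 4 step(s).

f(x) = x³ + 3x² + 6x + 6
f'(x) = 3x² + 6x + 6
x₀ = -1.2

Newton-Raphson formula: x_{n+1} = x_n - f(x_n)/f'(x_n)

Iteration 1:
  f(-1.200000) = 1.392000
  f'(-1.200000) = 3.120000
  x_1 = -1.200000 - 1.392000/3.120000 = -1.646154
Iteration 2:
  f(-1.646154) = -0.208240
  f'(-1.646154) = 4.252544
  x_2 = -1.646154 - (-0.208240)/4.252544 = -1.597185
Iteration 3:
  f(-1.597185) = -0.004531
  f'(-1.597185) = 4.069891
  x_3 = -1.597185 - (-0.004531)/4.069891 = -1.596072
Iteration 4:
  f(-1.596072) = -0.000002
  f'(-1.596072) = 4.065906
  x_4 = -1.596072 - (-0.000002)/4.065906 = -1.596072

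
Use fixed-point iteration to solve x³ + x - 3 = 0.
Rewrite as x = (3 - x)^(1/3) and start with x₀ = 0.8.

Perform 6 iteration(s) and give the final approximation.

Equation: x³ + x - 3 = 0
Fixed-point form: x = (3 - x)^(1/3)
x₀ = 0.8

x_1 = g(0.800000) = 1.300591
x_2 = g(1.300591) = 1.193345
x_3 = g(1.193345) = 1.217938
x_4 = g(1.217938) = 1.212386
x_5 = g(1.212386) = 1.213644
x_6 = g(1.213644) = 1.213359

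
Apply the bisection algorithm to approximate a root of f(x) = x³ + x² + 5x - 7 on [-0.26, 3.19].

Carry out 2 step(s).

f(x) = x³ + x² + 5x - 7
Initial interval: [-0.26, 3.19]

Iteration 1:
  c_1 = (-0.260000 + 3.190000)/2 = 1.465000
  f(c_1) = f(1.465000) = 5.615445
  f(a) × f(c) < 0, new interval: [-0.260000, 1.465000]
Iteration 2:
  c_2 = (-0.260000 + 1.465000)/2 = 0.602500
  f(c_2) = f(0.602500) = -3.405782
  f(a) × f(c) ≥ 0, new interval: [0.602500, 1.465000]

After 2 iteration(s), the approximation is c_2 = 0.602500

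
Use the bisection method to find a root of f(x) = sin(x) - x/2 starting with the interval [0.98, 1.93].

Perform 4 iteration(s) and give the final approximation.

f(x) = sin(x) - x/2
Initial interval: [0.98, 1.93]

Iteration 1:
  c_1 = (0.980000 + 1.930000)/2 = 1.455000
  f(c_1) = f(1.455000) = 0.265803
  f(a) × f(c) ≥ 0, new interval: [1.455000, 1.930000]
Iteration 2:
  c_2 = (1.455000 + 1.930000)/2 = 1.692500
  f(c_2) = f(1.692500) = 0.146353
  f(a) × f(c) ≥ 0, new interval: [1.692500, 1.930000]
Iteration 3:
  c_3 = (1.692500 + 1.930000)/2 = 1.811250
  f(c_3) = f(1.811250) = 0.065605
  f(a) × f(c) ≥ 0, new interval: [1.811250, 1.930000]
Iteration 4:
  c_4 = (1.811250 + 1.930000)/2 = 1.870625
  f(c_4) = f(1.870625) = 0.020075
  f(a) × f(c) ≥ 0, new interval: [1.870625, 1.930000]

After 4 iteration(s), the approximation is c_4 = 1.870625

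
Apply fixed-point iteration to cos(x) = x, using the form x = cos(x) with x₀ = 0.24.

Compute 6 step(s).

Equation: cos(x) = x
Fixed-point form: x = cos(x)
x₀ = 0.24

x_1 = g(0.240000) = 0.971338
x_2 = g(0.971338) = 0.564195
x_3 = g(0.564195) = 0.845019
x_4 = g(0.845019) = 0.663717
x_5 = g(0.663717) = 0.787708
x_6 = g(0.787708) = 0.705472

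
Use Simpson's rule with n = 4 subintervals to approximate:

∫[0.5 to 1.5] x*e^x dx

f(x) = x*e^x
a = 0.5, b = 1.5, n = 4
h = (b - a)/n = 0.250000

Simpson's rule: (h/3)[f(x₀) + 4f(x₁) + 2f(x₂) + ... + f(xₙ)]

x_0 = 0.5000, f(x_0) = 0.824361, coefficient = 1
x_1 = 0.7500, f(x_1) = 1.587750, coefficient = 4
x_2 = 1.0000, f(x_2) = 2.718282, coefficient = 2
x_3 = 1.2500, f(x_3) = 4.362929, coefficient = 4
x_4 = 1.5000, f(x_4) = 6.722534, coefficient = 1

I ≈ (0.250000/3) × 36.786173 = 3.065514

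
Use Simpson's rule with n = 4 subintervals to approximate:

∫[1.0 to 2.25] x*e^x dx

f(x) = x*e^x
a = 1.0, b = 2.25, n = 4
h = (b - a)/n = 0.312500

Simpson's rule: (h/3)[f(x₀) + 4f(x₁) + 2f(x₂) + ... + f(xₙ)]

x_0 = 1.0000, f(x_0) = 2.718282, coefficient = 1
x_1 = 1.3125, f(x_1) = 4.876529, coefficient = 4
x_2 = 1.6250, f(x_2) = 8.252431, coefficient = 2
x_3 = 1.9375, f(x_3) = 13.448916, coefficient = 4
x_4 = 2.2500, f(x_4) = 21.347406, coefficient = 1

I ≈ (0.312500/3) × 113.872328 = 11.861701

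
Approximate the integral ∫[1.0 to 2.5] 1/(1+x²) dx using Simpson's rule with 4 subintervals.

f(x) = 1/(1+x²)
a = 1.0, b = 2.5, n = 4
h = (b - a)/n = 0.375000

Simpson's rule: (h/3)[f(x₀) + 4f(x₁) + 2f(x₂) + ... + f(xₙ)]

x_0 = 1.0000, f(x_0) = 0.500000, coefficient = 1
x_1 = 1.3750, f(x_1) = 0.345946, coefficient = 4
x_2 = 1.7500, f(x_2) = 0.246154, coefficient = 2
x_3 = 2.1250, f(x_3) = 0.181303, coefficient = 4
x_4 = 2.5000, f(x_4) = 0.137931, coefficient = 1

I ≈ (0.375000/3) × 3.239235 = 0.404904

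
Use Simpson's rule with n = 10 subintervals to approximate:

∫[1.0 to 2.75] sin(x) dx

f(x) = sin(x)
a = 1.0, b = 2.75, n = 10
h = (b - a)/n = 0.175000

Simpson's rule: (h/3)[f(x₀) + 4f(x₁) + 2f(x₂) + ... + f(xₙ)]

x_0 = 1.0000, f(x_0) = 0.841471, coefficient = 1
x_1 = 1.1750, f(x_1) = 0.922690, coefficient = 4
x_2 = 1.3500, f(x_2) = 0.975723, coefficient = 2
x_3 = 1.5250, f(x_3) = 0.998952, coefficient = 4
x_4 = 1.7000, f(x_4) = 0.991665, coefficient = 2
x_5 = 1.8750, f(x_5) = 0.954086, coefficient = 4
x_6 = 2.0500, f(x_6) = 0.887362, coefficient = 2
x_7 = 2.2250, f(x_7) = 0.793533, coefficient = 4
x_8 = 2.4000, f(x_8) = 0.675463, coefficient = 2
x_9 = 2.5750, f(x_9) = 0.536760, coefficient = 4
x_10 = 2.7500, f(x_10) = 0.381661, coefficient = 1

I ≈ (0.175000/3) × 25.107640 = 1.464612
Exact value: 1.464605
Error: 0.000008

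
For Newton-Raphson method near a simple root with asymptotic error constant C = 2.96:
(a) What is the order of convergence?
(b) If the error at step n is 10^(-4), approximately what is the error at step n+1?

(a) Newton-Raphson has quadratic (order 2) convergence near simple roots.
    This means |e_{n+1}| ≈ C|e_n|².

(b) With |e_n| = 10^(-4) and C = 2.96:
    |e_{n+1}| ≈ 2.96 × (10^(-4))² = 2.96 × 10^(-8)

(a) 2 (quadratic); (b) |e_{n+1}| ≈ 2.960e-08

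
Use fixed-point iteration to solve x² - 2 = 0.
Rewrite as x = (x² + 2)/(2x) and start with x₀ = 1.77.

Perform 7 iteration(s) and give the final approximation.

Equation: x² - 2 = 0
Fixed-point form: x = (x² + 2)/(2x)
x₀ = 1.77

x_1 = g(1.770000) = 1.449972
x_2 = g(1.449972) = 1.414654
x_3 = g(1.414654) = 1.414214
x_4 = g(1.414214) = 1.414214
x_5 = g(1.414214) = 1.414214
x_6 = g(1.414214) = 1.414214
x_7 = g(1.414214) = 1.414214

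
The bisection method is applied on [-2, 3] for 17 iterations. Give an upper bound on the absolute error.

Bisection error bound: |error| ≤ (b-a)/2^n
|error| ≤ (3 - (-2))/2^17 = 5/2^17
|error| ≤ 0.0000381470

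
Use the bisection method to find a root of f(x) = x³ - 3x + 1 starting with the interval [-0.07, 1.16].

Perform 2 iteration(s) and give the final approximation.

f(x) = x³ - 3x + 1
Initial interval: [-0.07, 1.16]

Iteration 1:
  c_1 = (-0.070000 + 1.160000)/2 = 0.545000
  f(c_1) = f(0.545000) = -0.473121
  f(a) × f(c) < 0, new interval: [-0.070000, 0.545000]
Iteration 2:
  c_2 = (-0.070000 + 0.545000)/2 = 0.237500
  f(c_2) = f(0.237500) = 0.300896
  f(a) × f(c) ≥ 0, new interval: [0.237500, 0.545000]

After 2 iteration(s), the approximation is c_2 = 0.237500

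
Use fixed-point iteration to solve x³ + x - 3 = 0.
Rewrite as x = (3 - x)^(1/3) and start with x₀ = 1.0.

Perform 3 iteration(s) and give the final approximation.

Equation: x³ + x - 3 = 0
Fixed-point form: x = (3 - x)^(1/3)
x₀ = 1.0

x_1 = g(1.000000) = 1.259921
x_2 = g(1.259921) = 1.202790
x_3 = g(1.202790) = 1.215812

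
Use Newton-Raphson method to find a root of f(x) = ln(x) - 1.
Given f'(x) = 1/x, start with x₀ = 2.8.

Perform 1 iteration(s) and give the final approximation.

f(x) = ln(x) - 1
f'(x) = 1/x
x₀ = 2.8

Newton-Raphson formula: x_{n+1} = x_n - f(x_n)/f'(x_n)

Iteration 1:
  f(2.800000) = 0.029619
  f'(2.800000) = 0.357143
  x_1 = 2.800000 - 0.029619/0.357143 = 2.717066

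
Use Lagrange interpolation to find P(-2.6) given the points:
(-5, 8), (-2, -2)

Lagrange interpolation formula:
P(x) = Σ yᵢ × Lᵢ(x)
where Lᵢ(x) = Π_{j≠i} (x - xⱼ)/(xᵢ - xⱼ)

L_0(-2.6) = (-2.6 - (-2))/(-5 - (-2)) = 0.200000
L_1(-2.6) = (-2.6 - (-5))/(-2 - (-5)) = 0.800000

P(-2.6) = 8×L_0(-2.6) + (-2)×L_1(-2.6)
P(-2.6) = 0.000000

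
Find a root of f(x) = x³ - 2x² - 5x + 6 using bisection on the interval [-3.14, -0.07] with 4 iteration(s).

f(x) = x³ - 2x² - 5x + 6
Initial interval: [-3.14, -0.07]

Iteration 1:
  c_1 = (-3.140000 + (-0.070000))/2 = -1.605000
  f(c_1) = f(-1.605000) = 4.738430
  f(a) × f(c) < 0, new interval: [-3.140000, -1.605000]
Iteration 2:
  c_2 = (-3.140000 + (-1.605000))/2 = -2.372500
  f(c_2) = f(-2.372500) = -6.749237
  f(a) × f(c) ≥ 0, new interval: [-2.372500, -1.605000]
Iteration 3:
  c_3 = (-2.372500 + (-1.605000))/2 = -1.988750
  f(c_3) = f(-1.988750) = 0.167739
  f(a) × f(c) < 0, new interval: [-2.372500, -1.988750]
Iteration 4:
  c_4 = (-2.372500 + (-1.988750))/2 = -2.180625
  f(c_4) = f(-2.180625) = -2.976271
  f(a) × f(c) ≥ 0, new interval: [-2.180625, -1.988750]

After 4 iteration(s), the approximation is c_4 = -2.180625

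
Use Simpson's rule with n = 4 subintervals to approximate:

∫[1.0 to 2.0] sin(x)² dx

f(x) = sin(x)²
a = 1.0, b = 2.0, n = 4
h = (b - a)/n = 0.250000

Simpson's rule: (h/3)[f(x₀) + 4f(x₁) + 2f(x₂) + ... + f(xₙ)]

x_0 = 1.0000, f(x_0) = 0.708073, coefficient = 1
x_1 = 1.2500, f(x_1) = 0.900572, coefficient = 4
x_2 = 1.5000, f(x_2) = 0.994996, coefficient = 2
x_3 = 1.7500, f(x_3) = 0.968228, coefficient = 4
x_4 = 2.0000, f(x_4) = 0.826822, coefficient = 1

I ≈ (0.250000/3) × 11.000088 = 0.916674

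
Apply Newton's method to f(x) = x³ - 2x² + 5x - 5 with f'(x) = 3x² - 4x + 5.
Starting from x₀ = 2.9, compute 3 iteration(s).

f(x) = x³ - 2x² + 5x - 5
f'(x) = 3x² - 4x + 5
x₀ = 2.9

Newton-Raphson formula: x_{n+1} = x_n - f(x_n)/f'(x_n)

Iteration 1:
  f(2.900000) = 17.069000
  f'(2.900000) = 18.630000
  x_1 = 2.900000 - 17.069000/18.630000 = 1.983790
Iteration 2:
  f(1.983790) = 4.855153
  f'(1.983790) = 8.871105
  x_2 = 1.983790 - 4.855153/8.871105 = 1.436490
Iteration 3:
  f(1.436490) = 1.019645
  f'(1.436490) = 5.444550
  x_3 = 1.436490 - 1.019645/5.444550 = 1.249212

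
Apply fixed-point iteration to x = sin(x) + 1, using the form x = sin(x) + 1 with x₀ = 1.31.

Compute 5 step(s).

Equation: x = sin(x) + 1
Fixed-point form: x = sin(x) + 1
x₀ = 1.31

x_1 = g(1.310000) = 1.966185
x_2 = g(1.966185) = 1.922847
x_3 = g(1.922847) = 1.938668
x_4 = g(1.938668) = 1.933095
x_5 = g(1.933095) = 1.935085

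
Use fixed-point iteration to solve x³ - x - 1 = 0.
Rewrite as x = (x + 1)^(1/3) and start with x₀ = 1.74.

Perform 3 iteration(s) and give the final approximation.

Equation: x³ - x - 1 = 0
Fixed-point form: x = (x + 1)^(1/3)
x₀ = 1.74

x_1 = g(1.740000) = 1.399319
x_2 = g(1.399319) = 1.338739
x_3 = g(1.338739) = 1.327376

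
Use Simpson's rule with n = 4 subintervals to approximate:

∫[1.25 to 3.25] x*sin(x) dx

f(x) = x*sin(x)
a = 1.25, b = 3.25, n = 4
h = (b - a)/n = 0.500000

Simpson's rule: (h/3)[f(x₀) + 4f(x₁) + 2f(x₂) + ... + f(xₙ)]

x_0 = 1.2500, f(x_0) = 1.186231, coefficient = 1
x_1 = 1.7500, f(x_1) = 1.721975, coefficient = 4
x_2 = 2.2500, f(x_2) = 1.750665, coefficient = 2
x_3 = 2.7500, f(x_3) = 1.049568, coefficient = 4
x_4 = 3.2500, f(x_4) = -0.351634, coefficient = 1

I ≈ (0.500000/3) × 15.422099 = 2.570350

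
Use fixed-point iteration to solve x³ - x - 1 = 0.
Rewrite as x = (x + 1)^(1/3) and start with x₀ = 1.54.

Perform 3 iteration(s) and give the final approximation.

Equation: x³ - x - 1 = 0
Fixed-point form: x = (x + 1)^(1/3)
x₀ = 1.54

x_1 = g(1.540000) = 1.364409
x_2 = g(1.364409) = 1.332215
x_3 = g(1.332215) = 1.326140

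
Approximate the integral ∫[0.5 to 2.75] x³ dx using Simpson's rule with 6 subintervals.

f(x) = x³
a = 0.5, b = 2.75, n = 6
h = (b - a)/n = 0.375000

Simpson's rule: (h/3)[f(x₀) + 4f(x₁) + 2f(x₂) + ... + f(xₙ)]

x_0 = 0.5000, f(x_0) = 0.125000, coefficient = 1
x_1 = 0.8750, f(x_1) = 0.669922, coefficient = 4
x_2 = 1.2500, f(x_2) = 1.953125, coefficient = 2
x_3 = 1.6250, f(x_3) = 4.291016, coefficient = 4
x_4 = 2.0000, f(x_4) = 8.000000, coefficient = 2
x_5 = 2.3750, f(x_5) = 13.396484, coefficient = 4
x_6 = 2.7500, f(x_6) = 20.796875, coefficient = 1

I ≈ (0.375000/3) × 114.257812 = 14.282227
Exact value: 14.282227
Error: 0.000000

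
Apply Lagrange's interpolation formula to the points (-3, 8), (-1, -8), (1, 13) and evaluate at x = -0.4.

Lagrange interpolation formula:
P(x) = Σ yᵢ × Lᵢ(x)
where Lᵢ(x) = Π_{j≠i} (x - xⱼ)/(xᵢ - xⱼ)

L_0(-0.4) = (-0.4 - (-1))/(-3 - (-1)) × (-0.4 - 1)/(-3 - 1) = -0.105000
L_1(-0.4) = (-0.4 - (-3))/(-1 - (-3)) × (-0.4 - 1)/(-1 - 1) = 0.910000
L_2(-0.4) = (-0.4 - (-3))/(1 - (-3)) × (-0.4 - (-1))/(1 - (-1)) = 0.195000

P(-0.4) = 8×L_0(-0.4) + (-8)×L_1(-0.4) + 13×L_2(-0.4)
P(-0.4) = -5.585000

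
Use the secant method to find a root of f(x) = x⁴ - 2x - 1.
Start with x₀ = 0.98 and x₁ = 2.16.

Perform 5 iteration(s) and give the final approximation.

f(x) = x⁴ - 2x - 1
x₀ = 0.98, x₁ = 2.16

Secant formula: x_{n+1} = x_n - f(x_n)(x_n - x_{n-1})/(f(x_n) - f(x_{n-1}))

Iteration 1:
  f(0.980000) = -2.037632
  f(2.160000) = 16.447823
  x_2 = 2.160000 - 16.447823×(2.160000 - 0.980000)/(16.447823 - (-2.037632))
       = 1.110070
Iteration 2:
  f(2.160000) = 16.447823
  f(1.110070) = -1.701686
  x_3 = 1.110070 - (-1.701686)×(1.110070 - 2.160000)/(-1.701686 - 16.447823)
       = 1.208511
Iteration 3:
  f(1.110070) = -1.701686
  f(1.208511) = -1.283966
  x_4 = 1.208511 - (-1.283966)×(1.208511 - 1.110070)/(-1.283966 - (-1.701686))
       = 1.511093
Iteration 4:
  f(1.208511) = -1.283966
  f(1.511093) = 1.191734
  x_5 = 1.511093 - 1.191734×(1.511093 - 1.208511)/(1.191734 - (-1.283966))
       = 1.365438
Iteration 5:
  f(1.511093) = 1.191734
  f(1.365438) = -0.254810
  x_6 = 1.365438 - (-0.254810)×(1.365438 - 1.511093)/(-0.254810 - 1.191734)
       = 1.391095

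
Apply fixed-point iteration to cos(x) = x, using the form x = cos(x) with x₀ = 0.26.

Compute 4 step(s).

Equation: cos(x) = x
Fixed-point form: x = cos(x)
x₀ = 0.26

x_1 = g(0.260000) = 0.966390
x_2 = g(0.966390) = 0.568274
x_3 = g(0.568274) = 0.842831
x_4 = g(0.842831) = 0.665352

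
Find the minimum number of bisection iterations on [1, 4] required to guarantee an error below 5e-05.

We need (b-a)/2^n ≤ 5e-05
(4 - 1)/2^n ≤ 5e-05
3/2^n ≤ 5e-05
2^n ≥ 60000
n ≥ log₂(60000) = 15.87
n ≥ 16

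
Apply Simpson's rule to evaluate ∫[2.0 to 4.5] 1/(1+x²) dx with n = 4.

f(x) = 1/(1+x²)
a = 2.0, b = 4.5, n = 4
h = (b - a)/n = 0.625000

Simpson's rule: (h/3)[f(x₀) + 4f(x₁) + 2f(x₂) + ... + f(xₙ)]

x_0 = 2.0000, f(x_0) = 0.200000, coefficient = 1
x_1 = 2.6250, f(x_1) = 0.126733, coefficient = 4
x_2 = 3.2500, f(x_2) = 0.086486, coefficient = 2
x_3 = 3.8750, f(x_3) = 0.062439, coefficient = 4
x_4 = 4.5000, f(x_4) = 0.047059, coefficient = 1

I ≈ (0.625000/3) × 1.176719 = 0.245150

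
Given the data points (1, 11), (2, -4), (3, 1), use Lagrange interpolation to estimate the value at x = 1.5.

Lagrange interpolation formula:
P(x) = Σ yᵢ × Lᵢ(x)
where Lᵢ(x) = Π_{j≠i} (x - xⱼ)/(xᵢ - xⱼ)

L_0(1.5) = (1.5 - 2)/(1 - 2) × (1.5 - 3)/(1 - 3) = 0.375000
L_1(1.5) = (1.5 - 1)/(2 - 1) × (1.5 - 3)/(2 - 3) = 0.750000
L_2(1.5) = (1.5 - 1)/(3 - 1) × (1.5 - 2)/(3 - 2) = -0.125000

P(1.5) = 11×L_0(1.5) + (-4)×L_1(1.5) + 1×L_2(1.5)
P(1.5) = 1.000000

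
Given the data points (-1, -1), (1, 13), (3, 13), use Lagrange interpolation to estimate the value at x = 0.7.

Lagrange interpolation formula:
P(x) = Σ yᵢ × Lᵢ(x)
where Lᵢ(x) = Π_{j≠i} (x - xⱼ)/(xᵢ - xⱼ)

L_0(0.7) = (0.7 - 1)/(-1 - 1) × (0.7 - 3)/(-1 - 3) = 0.086250
L_1(0.7) = (0.7 - (-1))/(1 - (-1)) × (0.7 - 3)/(1 - 3) = 0.977500
L_2(0.7) = (0.7 - (-1))/(3 - (-1)) × (0.7 - 1)/(3 - 1) = -0.063750

P(0.7) = (-1)×L_0(0.7) + 13×L_1(0.7) + 13×L_2(0.7)
P(0.7) = 11.792500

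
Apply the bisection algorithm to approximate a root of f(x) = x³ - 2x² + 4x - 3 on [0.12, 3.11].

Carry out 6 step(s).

f(x) = x³ - 2x² + 4x - 3
Initial interval: [0.12, 3.11]

Iteration 1:
  c_1 = (0.120000 + 3.110000)/2 = 1.615000
  f(c_1) = f(1.615000) = 2.455833
  f(a) × f(c) < 0, new interval: [0.120000, 1.615000]
Iteration 2:
  c_2 = (0.120000 + 1.615000)/2 = 0.867500
  f(c_2) = f(0.867500) = -0.382270
  f(a) × f(c) ≥ 0, new interval: [0.867500, 1.615000]
Iteration 3:
  c_3 = (0.867500 + 1.615000)/2 = 1.241250
  f(c_3) = f(1.241250) = 0.795993
  f(a) × f(c) < 0, new interval: [0.867500, 1.241250]
Iteration 4:
  c_4 = (0.867500 + 1.241250)/2 = 1.054375
  f(c_4) = f(1.054375) = 0.166242
  f(a) × f(c) < 0, new interval: [0.867500, 1.054375]
Iteration 5:
  c_5 = (0.867500 + 1.054375)/2 = 0.960937
  f(c_5) = f(0.960937) = -0.115721
  f(a) × f(c) ≥ 0, new interval: [0.960937, 1.054375]
Iteration 6:
  c_6 = (0.960937 + 1.054375)/2 = 1.007656
  f(c_6) = f(1.007656) = 0.023028
  f(a) × f(c) < 0, new interval: [0.960937, 1.007656]

After 6 iteration(s), the approximation is c_6 = 1.007656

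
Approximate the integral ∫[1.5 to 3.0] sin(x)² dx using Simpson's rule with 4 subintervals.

f(x) = sin(x)²
a = 1.5, b = 3.0, n = 4
h = (b - a)/n = 0.375000

Simpson's rule: (h/3)[f(x₀) + 4f(x₁) + 2f(x₂) + ... + f(xₙ)]

x_0 = 1.5000, f(x_0) = 0.994996, coefficient = 1
x_1 = 1.8750, f(x_1) = 0.910280, coefficient = 4
x_2 = 2.2500, f(x_2) = 0.605398, coefficient = 2
x_3 = 2.6250, f(x_3) = 0.243957, coefficient = 4
x_4 = 3.0000, f(x_4) = 0.019915, coefficient = 1

I ≈ (0.375000/3) × 6.842655 = 0.855332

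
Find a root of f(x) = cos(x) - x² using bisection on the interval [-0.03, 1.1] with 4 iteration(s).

f(x) = cos(x) - x²
Initial interval: [-0.03, 1.1]

Iteration 1:
  c_1 = (-0.030000 + 1.100000)/2 = 0.535000
  f(c_1) = f(0.535000) = 0.574044
  f(a) × f(c) ≥ 0, new interval: [0.535000, 1.100000]
Iteration 2:
  c_2 = (0.535000 + 1.100000)/2 = 0.817500
  f(c_2) = f(0.817500) = 0.015741
  f(a) × f(c) ≥ 0, new interval: [0.817500, 1.100000]
Iteration 3:
  c_3 = (0.817500 + 1.100000)/2 = 0.958750
  f(c_3) = f(0.958750) = -0.344658
  f(a) × f(c) < 0, new interval: [0.817500, 0.958750]
Iteration 4:
  c_4 = (0.817500 + 0.958750)/2 = 0.888125
  f(c_4) = f(0.888125) = -0.157898
  f(a) × f(c) < 0, new interval: [0.817500, 0.888125]

After 4 iteration(s), the approximation is c_4 = 0.888125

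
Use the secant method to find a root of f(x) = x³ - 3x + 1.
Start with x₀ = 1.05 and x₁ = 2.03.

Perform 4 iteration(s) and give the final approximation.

f(x) = x³ - 3x + 1
x₀ = 1.05, x₁ = 2.03

Secant formula: x_{n+1} = x_n - f(x_n)(x_n - x_{n-1})/(f(x_n) - f(x_{n-1}))

Iteration 1:
  f(1.050000) = -0.992375
  f(2.030000) = 3.275427
  x_2 = 2.030000 - 3.275427×(2.030000 - 1.050000)/(3.275427 - (-0.992375))
       = 1.277875
Iteration 2:
  f(2.030000) = 3.275427
  f(1.277875) = -0.746900
  x_3 = 1.277875 - (-0.746900)×(1.277875 - 2.030000)/(-0.746900 - 3.275427)
       = 1.417536
Iteration 3:
  f(1.277875) = -0.746900
  f(1.417536) = -0.404198
  x_4 = 1.417536 - (-0.404198)×(1.417536 - 1.277875)/(-0.404198 - (-0.746900))
       = 1.582259
Iteration 4:
  f(1.417536) = -0.404198
  f(1.582259) = 0.214478
  x_5 = 1.582259 - 0.214478×(1.582259 - 1.417536)/(0.214478 - (-0.404198))
       = 1.525154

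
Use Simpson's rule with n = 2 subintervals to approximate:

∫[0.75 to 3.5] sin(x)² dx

f(x) = sin(x)²
a = 0.75, b = 3.5, n = 2
h = (b - a)/n = 1.375000

Simpson's rule: (h/3)[f(x₀) + 4f(x₁) + 2f(x₂) + ... + f(xₙ)]

x_0 = 0.7500, f(x_0) = 0.464631, coefficient = 1
x_1 = 2.1250, f(x_1) = 0.723044, coefficient = 4
x_2 = 3.5000, f(x_2) = 0.123049, coefficient = 1

I ≈ (1.375000/3) × 3.479855 = 1.594934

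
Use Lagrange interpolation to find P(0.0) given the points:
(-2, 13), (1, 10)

Lagrange interpolation formula:
P(x) = Σ yᵢ × Lᵢ(x)
where Lᵢ(x) = Π_{j≠i} (x - xⱼ)/(xᵢ - xⱼ)

L_0(0.0) = (0.0 - 1)/(-2 - 1) = 0.333333
L_1(0.0) = (0.0 - (-2))/(1 - (-2)) = 0.666667

P(0.0) = 13×L_0(0.0) + 10×L_1(0.0)
P(0.0) = 11.000000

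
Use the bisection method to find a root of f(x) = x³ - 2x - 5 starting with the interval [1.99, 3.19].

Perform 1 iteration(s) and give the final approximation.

f(x) = x³ - 2x - 5
Initial interval: [1.99, 3.19]

Iteration 1:
  c_1 = (1.990000 + 3.190000)/2 = 2.590000
  f(c_1) = f(2.590000) = 7.193979
  f(a) × f(c) < 0, new interval: [1.990000, 2.590000]

After 1 iteration(s), the approximation is c_1 = 2.590000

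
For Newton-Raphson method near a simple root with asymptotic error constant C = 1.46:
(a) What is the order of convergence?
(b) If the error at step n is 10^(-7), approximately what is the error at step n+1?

(a) Newton-Raphson has quadratic (order 2) convergence near simple roots.
    This means |e_{n+1}| ≈ C|e_n|².

(b) With |e_n| = 10^(-7) and C = 1.46:
    |e_{n+1}| ≈ 1.46 × (10^(-7))² = 1.46 × 10^(-14)

(a) 2 (quadratic); (b) |e_{n+1}| ≈ 1.460e-14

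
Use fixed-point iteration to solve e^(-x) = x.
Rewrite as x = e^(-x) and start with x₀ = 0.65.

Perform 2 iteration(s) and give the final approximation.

Equation: e^(-x) = x
Fixed-point form: x = e^(-x)
x₀ = 0.65

x_1 = g(0.650000) = 0.522046
x_2 = g(0.522046) = 0.593306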